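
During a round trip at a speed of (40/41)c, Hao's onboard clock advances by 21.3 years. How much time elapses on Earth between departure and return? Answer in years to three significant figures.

Δt = 97.0 years

γ = 1/√(1 − (40/41)²) = 41/9 ≈ 4.556
Earth-frame duration is the dilated interval: Δt = γτ = 4.556 × 21.3 years.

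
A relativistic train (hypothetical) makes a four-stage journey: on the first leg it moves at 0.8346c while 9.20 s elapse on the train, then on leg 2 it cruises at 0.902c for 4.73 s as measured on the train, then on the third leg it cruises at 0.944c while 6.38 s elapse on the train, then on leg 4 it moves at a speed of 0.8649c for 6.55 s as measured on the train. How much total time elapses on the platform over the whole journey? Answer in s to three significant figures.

Δt = 60.0 s

Leg 1: γ = 1/√(1 − 0.8346²) = 1/√0.3034 = 1.815; Δt_1 = 1.815 × 9.20 = 16.70 s.
Leg 2: γ = 1/√(1 − 0.902²) = 1/√0.1864 = 2.316; Δt_2 = 2.316 × 4.73 = 10.96 s.
Leg 3: γ = 1/√(1 − 0.944²) = 1/√0.1089 = 3.031; Δt_3 = 3.031 × 6.38 = 19.34 s.
Leg 4: γ = 1/√(1 − 0.8649²) = 1/√0.2519 = 1.992; Δt_4 = 1.992 × 6.55 = 13.05 s.
Total: 16.70 + 10.96 + 19.34 + 13.05 s.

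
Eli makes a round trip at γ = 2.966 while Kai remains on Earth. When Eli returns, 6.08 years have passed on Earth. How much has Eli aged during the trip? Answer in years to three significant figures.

γ = 2.966
Eli's clock measures proper time along the trip: τ = Δt/γ = 6.08/2.966 years.

τ = 2.05 years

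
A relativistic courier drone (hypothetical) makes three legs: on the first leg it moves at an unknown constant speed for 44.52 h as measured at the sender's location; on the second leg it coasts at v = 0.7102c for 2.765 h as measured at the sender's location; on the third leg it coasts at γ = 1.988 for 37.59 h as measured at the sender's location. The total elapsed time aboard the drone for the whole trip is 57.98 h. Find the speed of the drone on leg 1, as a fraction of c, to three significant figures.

Leg 1: speed unknown; τ_1 = 44.52/γ_1.
Leg 2: γ = 1/√(1 − 0.7102²) = 1/√0.4956 = 1.420; τ_2 = 2.765/1.420 = 1.947 h.
Leg 3: γ = 1.988; τ_3 = 37.59/1.988 = 18.91 h.
Total proper time: τ_1 + 1.947 + 18.91 = 57.98, so τ_1 = 57.98 − 20.86 = 37.12 h.
γ_1 = 44.52/37.12 = 1.199; β = √(1 − 1/γ²) = √0.3046.

β = 0.552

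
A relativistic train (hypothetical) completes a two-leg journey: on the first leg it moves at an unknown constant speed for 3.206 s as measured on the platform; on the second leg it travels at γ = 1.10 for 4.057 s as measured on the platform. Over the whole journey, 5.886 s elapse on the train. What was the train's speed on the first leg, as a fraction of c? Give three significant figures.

β = 0.728

Leg 1: speed unknown; τ_1 = 3.206/γ_1.
Leg 2: γ = 1.10; τ_2 = 4.057/1.100 = 3.688 s.
Total proper time: τ_1 + 3.688 = 5.886, so τ_1 = 5.886 − 3.688 = 2.198 s.
γ_1 = 3.206/2.198 = 1.459; β = √(1 − 1/γ²) = √0.5300.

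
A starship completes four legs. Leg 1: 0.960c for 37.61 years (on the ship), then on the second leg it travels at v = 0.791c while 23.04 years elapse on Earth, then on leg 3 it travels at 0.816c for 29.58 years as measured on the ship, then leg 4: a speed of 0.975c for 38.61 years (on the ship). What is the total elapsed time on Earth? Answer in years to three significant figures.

Δt = 382 years

Leg 1: γ = 1/√(1 − 0.960²) = 25/7 ≈ 3.571; Δt_1 = 3.571 × 37.61 = 134.3 years.
Leg 2: 23.04 years is already measured on Earth.
Leg 3: γ = 1/√(1 − 0.816²) = 1/√0.3341 = 1.730; Δt_3 = 1.730 × 29.58 = 51.17 years.
Leg 4: γ = 1/√(1 − 0.975²) = 1/√0.04938 = 4.500; Δt_4 = 4.500 × 38.61 = 173.8 years.
Total: 134.3 + 23.04 + 51.17 + 173.8 years.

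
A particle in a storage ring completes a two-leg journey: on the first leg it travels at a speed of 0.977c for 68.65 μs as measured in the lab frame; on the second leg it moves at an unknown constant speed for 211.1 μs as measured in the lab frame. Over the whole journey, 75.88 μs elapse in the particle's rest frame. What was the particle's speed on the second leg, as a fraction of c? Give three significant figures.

Leg 1: γ = 1/√(1 − 0.977²) = 1/√0.04547 = 4.690; τ_1 = 68.65/4.690 = 14.64 μs.
Leg 2: speed unknown; τ_2 = 211.1/γ_2.
Total proper time: 14.64 + τ_2 = 75.88, so τ_2 = 75.88 − 14.64 = 61.24 μs.
γ_2 = 211.1/61.24 = 3.447; β = √(1 − 1/γ²) = √0.9158.

β = 0.957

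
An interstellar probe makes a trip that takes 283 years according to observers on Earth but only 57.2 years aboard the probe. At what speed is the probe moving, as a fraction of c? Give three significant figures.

β = 0.979

The proper time is measured aboard the probe (both events occur at the probe's location); Δt is measured on Earth. γ = Δt/τ = 283/57.2 = 4.948.
β = √(1 − 1/γ²) = √(1 − 0.04085) = √0.9591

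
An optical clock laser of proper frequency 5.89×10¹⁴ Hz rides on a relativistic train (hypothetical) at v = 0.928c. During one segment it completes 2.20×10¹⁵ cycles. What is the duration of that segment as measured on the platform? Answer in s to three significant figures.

Δt = 10.0 s

γ = 1/√(1 − 0.928²) = 1/√0.1388 = 2.684
Proper time for N cycles: τ = N/f = 2.20×10¹⁵/(5.89×10¹⁴) = 3.735×10⁰ s = 3.735 s.
Lab-frame duration Δt = γτ = 2.684 × 3.735 = 10.03 s.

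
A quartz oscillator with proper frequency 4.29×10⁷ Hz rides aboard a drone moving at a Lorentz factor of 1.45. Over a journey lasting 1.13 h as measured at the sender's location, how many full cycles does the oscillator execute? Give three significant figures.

γ = 1.45
The oscillator's own cycle count is N = f × τ where τ is the proper time aboard the drone. τ = Δt/γ = 1.13/1.450 = 0.7793 h = 2.806×10³ s.
N = 4.29×10⁷ × 2.806×10³ = 1.204×10¹¹.

N = 1.20×10¹¹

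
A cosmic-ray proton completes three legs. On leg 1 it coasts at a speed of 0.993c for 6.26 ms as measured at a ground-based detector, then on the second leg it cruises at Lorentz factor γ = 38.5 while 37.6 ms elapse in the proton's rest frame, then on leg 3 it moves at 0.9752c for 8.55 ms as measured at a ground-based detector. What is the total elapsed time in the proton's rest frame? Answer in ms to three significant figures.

τ = 40.2 ms

Leg 1: γ = 1/√(1 − 0.993²) = 1/√0.01395 = 8.466; τ_1 = 6.26/8.466 = 0.7394 ms.
Leg 2: 37.6 ms is already measured in the proton's rest frame.
Leg 3: γ = 1/√(1 − 0.9752²) = 1/√0.04898 = 4.518; τ_3 = 8.55/4.518 = 1.892 ms.
Total: 0.7394 + 37.60 + 1.892 ms.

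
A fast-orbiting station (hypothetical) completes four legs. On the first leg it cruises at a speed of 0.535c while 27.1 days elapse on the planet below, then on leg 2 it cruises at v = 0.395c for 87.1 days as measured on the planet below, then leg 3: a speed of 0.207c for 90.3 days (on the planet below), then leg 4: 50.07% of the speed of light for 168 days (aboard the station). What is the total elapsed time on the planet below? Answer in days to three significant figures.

Δt = 399 days

Leg 1: 27.1 days is already measured on the planet below.
Leg 2: 87.1 days is already measured on the planet below.
Leg 3: 90.3 days is already measured on the planet below.
Leg 4: β = 0.5007; γ = 1/√(1 − 0.5007²) = 1/√0.7493 = 1.155; Δt_4 = 1.155 × 168 = 194.1 days.
Total: 27.10 + 87.10 + 90.30 + 194.1 days.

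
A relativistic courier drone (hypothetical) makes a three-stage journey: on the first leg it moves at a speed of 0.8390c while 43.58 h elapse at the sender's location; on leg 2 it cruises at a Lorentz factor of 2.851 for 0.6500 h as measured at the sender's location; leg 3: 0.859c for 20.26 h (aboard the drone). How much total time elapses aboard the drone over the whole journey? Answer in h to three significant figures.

τ = 44.2 h

Leg 1: γ = 1/√(1 − 0.8390²) = 1/√0.2961 = 1.838; τ_1 = 43.58/1.838 = 23.71 h.
Leg 2: γ = 2.851; τ_2 = 0.6500/2.851 = 0.2280 h.
Leg 3: 20.26 h is already measured aboard the drone.
Total: 23.71 + 0.2280 + 20.26 h.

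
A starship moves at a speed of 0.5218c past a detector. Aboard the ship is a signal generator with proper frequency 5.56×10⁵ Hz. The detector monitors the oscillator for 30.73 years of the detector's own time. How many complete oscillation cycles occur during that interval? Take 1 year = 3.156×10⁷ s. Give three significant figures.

γ = 1/√(1 − 0.5218²) = 1/√0.7277 = 1.172
During 30.73 years of lab time, the oscillator's proper time advances by τ = Δt/γ = 30.73/1.172 = 26.21 years = 8.273×10⁸ s.
N = f × τ = 5.56×10⁵ × 8.273×10⁸ = 4.600×10¹⁴.

N = 4.60×10¹⁴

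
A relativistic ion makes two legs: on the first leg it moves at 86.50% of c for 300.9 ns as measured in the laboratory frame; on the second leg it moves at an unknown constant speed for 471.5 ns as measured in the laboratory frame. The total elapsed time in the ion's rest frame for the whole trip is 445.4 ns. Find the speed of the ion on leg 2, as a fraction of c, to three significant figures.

Leg 1: β = 0.8650; γ = 1/√(1 − 0.8650²) = 1/√0.2518 = 1.993; τ_1 = 300.9/1.993 = 151.0 ns.
Leg 2: speed unknown; τ_2 = 471.5/γ_2.
Total proper time: 151.0 + τ_2 = 445.4, so τ_2 = 445.4 − 151.0 = 294.4 ns.
γ_2 = 471.5/294.4 = 1.601; β = √(1 − 1/γ²) = √0.6101.

β = 0.781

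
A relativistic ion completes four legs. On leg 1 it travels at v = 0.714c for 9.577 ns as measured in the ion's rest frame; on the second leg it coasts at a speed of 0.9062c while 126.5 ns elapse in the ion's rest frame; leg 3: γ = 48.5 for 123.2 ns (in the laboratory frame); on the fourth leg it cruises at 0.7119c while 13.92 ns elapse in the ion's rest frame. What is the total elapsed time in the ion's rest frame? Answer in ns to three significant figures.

τ = 153 ns

Leg 1: 9.577 ns is already measured in the ion's rest frame.
Leg 2: 126.5 ns is already measured in the ion's rest frame.
Leg 3: γ = 48.5; τ_3 = 123.2/48.50 = 2.540 ns.
Leg 4: 13.92 ns is already measured in the ion's rest frame.
Total: 9.577 + 126.5 + 2.540 + 13.92 ns.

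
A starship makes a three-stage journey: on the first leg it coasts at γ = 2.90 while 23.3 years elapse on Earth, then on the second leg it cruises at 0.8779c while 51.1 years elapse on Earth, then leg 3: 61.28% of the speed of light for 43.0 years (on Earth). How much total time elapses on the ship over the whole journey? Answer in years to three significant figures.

Leg 1: γ = 2.90; τ_1 = 23.3/2.900 = 8.034 years.
Leg 2: γ = 1/√(1 − 0.8779²) = 1/√0.2293 = 2.088; τ_2 = 51.1/2.088 = 24.47 years.
Leg 3: β = 0.6128; γ = 1/√(1 − 0.6128²) = 1/√0.6245 = 1.265; τ_3 = 43.0/1.265 = 33.98 years.
Total: 8.034 + 24.47 + 33.98 years.

τ = 66.5 years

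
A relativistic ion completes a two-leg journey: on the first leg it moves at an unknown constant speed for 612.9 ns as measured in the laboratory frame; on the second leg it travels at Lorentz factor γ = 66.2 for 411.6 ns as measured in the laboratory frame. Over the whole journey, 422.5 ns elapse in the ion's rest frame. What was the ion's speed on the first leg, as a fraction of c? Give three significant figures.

β = 0.734

Leg 1: speed unknown; τ_1 = 612.9/γ_1.
Leg 2: γ = 66.2; τ_2 = 411.6/66.20 = 6.218 ns.
Total proper time: τ_1 + 6.218 = 422.5, so τ_1 = 422.5 − 6.218 = 416.3 ns.
γ_1 = 612.9/416.3 = 1.472; β = √(1 − 1/γ²) = √0.5387.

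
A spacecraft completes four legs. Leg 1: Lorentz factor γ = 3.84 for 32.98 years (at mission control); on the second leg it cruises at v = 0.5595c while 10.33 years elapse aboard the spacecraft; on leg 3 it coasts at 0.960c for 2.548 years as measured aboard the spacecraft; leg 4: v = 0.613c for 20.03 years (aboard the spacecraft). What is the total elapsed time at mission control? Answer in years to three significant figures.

Leg 1: 32.98 years is already measured at mission control.
Leg 2: γ = 1/√(1 − 0.5595²) = 1/√0.6870 = 1.207; Δt_2 = 1.207 × 10.33 = 12.46 years.
Leg 3: γ = 1/√(1 − 0.960²) = 25/7 ≈ 3.571; Δt_3 = 3.571 × 2.548 = 9.100 years.
Leg 4: γ = 1/√(1 − 0.613²) = 1/√0.6242 = 1.266; Δt_4 = 1.266 × 20.03 = 25.35 years.
Total: 32.98 + 12.46 + 9.100 + 25.35 years.

Δt = 79.9 years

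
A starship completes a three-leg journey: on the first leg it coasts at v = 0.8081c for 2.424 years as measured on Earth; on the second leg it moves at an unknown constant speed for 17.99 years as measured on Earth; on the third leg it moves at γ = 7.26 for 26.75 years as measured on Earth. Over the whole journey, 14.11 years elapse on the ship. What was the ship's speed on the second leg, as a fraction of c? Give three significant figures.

β = 0.866

Leg 1: γ = 1/√(1 − 0.8081²) = 1/√0.3470 = 1.698; τ_1 = 2.424/1.698 = 1.428 years.
Leg 2: speed unknown; τ_2 = 17.99/γ_2.
Leg 3: γ = 7.26; τ_3 = 26.75/7.260 = 3.685 years.
Total proper time: 1.428 + τ_2 + 3.685 = 14.11, so τ_2 = 14.11 − 5.112 = 8.998 years.
γ_2 = 17.99/8.998 = 1.999; β = √(1 − 1/γ²) = √0.7499.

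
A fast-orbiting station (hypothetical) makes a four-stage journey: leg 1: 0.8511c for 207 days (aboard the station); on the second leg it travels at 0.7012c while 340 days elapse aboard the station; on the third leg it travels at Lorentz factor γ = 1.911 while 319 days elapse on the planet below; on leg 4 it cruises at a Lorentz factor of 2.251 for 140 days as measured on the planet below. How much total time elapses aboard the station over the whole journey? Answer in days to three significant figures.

τ = 776 days

Leg 1: 207 days is already measured aboard the station.
Leg 2: 340 days is already measured aboard the station.
Leg 3: γ = 1.911; τ_3 = 319/1.911 = 166.9 days.
Leg 4: γ = 2.251; τ_4 = 140/2.251 = 62.19 days.
Total: 207.0 + 340.0 + 166.9 + 62.19 days.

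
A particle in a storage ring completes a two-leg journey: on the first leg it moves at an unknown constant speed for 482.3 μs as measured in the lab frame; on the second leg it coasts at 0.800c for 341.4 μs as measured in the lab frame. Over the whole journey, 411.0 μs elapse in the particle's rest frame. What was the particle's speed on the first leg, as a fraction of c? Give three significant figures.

β = 0.904

Leg 1: speed unknown; τ_1 = 482.3/γ_1.
Leg 2: γ = 1/√(1 − 0.800²) = 5/3 ≈ 1.667; τ_2 = 341.4/1.667 = 204.8 μs.
Total proper time: τ_1 + 204.8 = 411.0, so τ_1 = 411.0 − 204.8 = 206.2 μs.
γ_1 = 482.3/206.2 = 2.339; β = √(1 − 1/γ²) = √0.8173.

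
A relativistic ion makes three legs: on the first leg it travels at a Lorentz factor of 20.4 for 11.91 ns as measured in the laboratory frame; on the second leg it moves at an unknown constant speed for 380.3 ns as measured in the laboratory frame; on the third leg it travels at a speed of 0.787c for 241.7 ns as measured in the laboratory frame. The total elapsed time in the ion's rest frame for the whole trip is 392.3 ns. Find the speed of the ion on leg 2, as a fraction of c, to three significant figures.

Leg 1: γ = 20.4; τ_1 = 11.91/20.40 = 0.5838 ns.
Leg 2: speed unknown; τ_2 = 380.3/γ_2.
Leg 3: γ = 1/√(1 − 0.787²) = 1/√0.3806 = 1.621; τ_3 = 241.7/1.621 = 149.1 ns.
Total proper time: 0.5838 + τ_2 + 149.1 = 392.3, so τ_2 = 392.3 − 149.7 = 242.6 ns.
γ_2 = 380.3/242.6 = 1.568; β = √(1 − 1/γ²) = √0.5931.

β = 0.770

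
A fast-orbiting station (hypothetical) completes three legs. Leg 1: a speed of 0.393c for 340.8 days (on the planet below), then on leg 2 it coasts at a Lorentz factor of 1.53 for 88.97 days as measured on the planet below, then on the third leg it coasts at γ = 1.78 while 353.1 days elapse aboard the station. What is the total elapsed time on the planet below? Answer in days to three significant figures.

Δt = 1060 days

Leg 1: 340.8 days is already measured on the planet below.
Leg 2: 88.97 days is already measured on the planet below.
Leg 3: γ = 1.78; Δt_3 = 1.780 × 353.1 = 628.5 days.
Total: 340.8 + 88.97 + 628.5 days.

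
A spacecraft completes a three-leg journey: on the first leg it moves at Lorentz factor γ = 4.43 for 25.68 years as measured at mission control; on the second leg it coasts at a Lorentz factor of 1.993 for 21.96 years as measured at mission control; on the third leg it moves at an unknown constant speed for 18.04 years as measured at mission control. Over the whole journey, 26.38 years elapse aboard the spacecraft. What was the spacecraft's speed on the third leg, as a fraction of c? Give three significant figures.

β = 0.848

Leg 1: γ = 4.43; τ_1 = 25.68/4.430 = 5.797 years.
Leg 2: γ = 1.993; τ_2 = 21.96/1.993 = 11.02 years.
Leg 3: speed unknown; τ_3 = 18.04/γ_3.
Total proper time: 5.797 + 11.02 + τ_3 = 26.38, so τ_3 = 26.38 − 16.82 = 9.565 years.
γ_3 = 18.04/9.565 = 1.886; β = √(1 − 1/γ²) = √0.7189.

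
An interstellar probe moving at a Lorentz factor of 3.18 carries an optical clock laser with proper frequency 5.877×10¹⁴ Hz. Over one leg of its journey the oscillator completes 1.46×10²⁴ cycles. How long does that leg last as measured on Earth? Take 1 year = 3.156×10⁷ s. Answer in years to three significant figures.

γ = 3.18
Proper time for N cycles: τ = N/f = 1.46×10²⁴/(5.877×10¹⁴) = 2.484×10⁹ s = 78.72 years.
Lab-frame duration Δt = γτ = 3.180 × 78.72 = 250.3 years.

Δt = 250 years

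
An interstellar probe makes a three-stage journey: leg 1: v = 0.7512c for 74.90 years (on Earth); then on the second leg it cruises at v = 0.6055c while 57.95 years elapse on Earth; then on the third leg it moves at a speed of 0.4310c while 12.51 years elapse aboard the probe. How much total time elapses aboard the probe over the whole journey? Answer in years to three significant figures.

τ = 108 years

Leg 1: γ = 1/√(1 − 0.7512²) = 1/√0.4357 = 1.515; τ_1 = 74.90/1.515 = 49.44 years.
Leg 2: γ = 1/√(1 − 0.6055²) = 1/√0.6334 = 1.257; τ_2 = 57.95/1.257 = 46.12 years.
Leg 3: 12.51 years is already measured aboard the probe.
Total: 49.44 + 46.12 + 12.51 years.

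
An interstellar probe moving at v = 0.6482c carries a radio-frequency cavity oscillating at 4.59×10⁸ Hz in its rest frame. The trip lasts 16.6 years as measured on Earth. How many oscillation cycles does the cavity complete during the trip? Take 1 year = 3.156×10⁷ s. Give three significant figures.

N = 1.83×10¹⁷

γ = 1/√(1 − 0.6482²) = 1/√0.5798 = 1.313
The oscillator's own cycle count is N = f × τ where τ is the proper time aboard the probe. τ = Δt/γ = 16.6/1.313 = 12.64 years = 3.989×10⁸ s.
N = 4.59×10⁸ × 3.989×10⁸ = 1.831×10¹⁷.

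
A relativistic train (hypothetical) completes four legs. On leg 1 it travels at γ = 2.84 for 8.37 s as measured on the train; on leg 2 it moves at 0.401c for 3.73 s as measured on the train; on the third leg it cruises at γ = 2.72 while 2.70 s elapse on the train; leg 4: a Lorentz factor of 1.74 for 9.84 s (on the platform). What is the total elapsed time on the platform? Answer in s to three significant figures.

Δt = 45.0 s

Leg 1: γ = 2.84; Δt_1 = 2.840 × 8.37 = 23.77 s.
Leg 2: γ = 1/√(1 − 0.401²) = 1/√0.8392 = 1.092; Δt_2 = 1.092 × 3.73 = 4.072 s.
Leg 3: γ = 2.72; Δt_3 = 2.720 × 2.70 = 7.344 s.
Leg 4: 9.84 s is already measured on the platform.
Total: 23.77 + 4.072 + 7.344 + 9.840 s.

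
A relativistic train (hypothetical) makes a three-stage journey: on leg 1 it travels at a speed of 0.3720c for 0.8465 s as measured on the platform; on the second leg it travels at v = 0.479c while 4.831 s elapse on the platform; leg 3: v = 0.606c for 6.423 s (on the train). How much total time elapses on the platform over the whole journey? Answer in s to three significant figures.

Leg 1: 0.8465 s is already measured on the platform.
Leg 2: 4.831 s is already measured on the platform.
Leg 3: γ = 1/√(1 − 0.606²) = 1/√0.6328 = 1.257; Δt_3 = 1.257 × 6.423 = 8.075 s.
Total: 0.8465 + 4.831 + 8.075 s.

Δt = 13.8 s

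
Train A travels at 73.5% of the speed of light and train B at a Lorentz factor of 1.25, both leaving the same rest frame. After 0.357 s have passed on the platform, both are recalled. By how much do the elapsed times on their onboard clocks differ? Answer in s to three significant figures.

|τ_A − τ_B| = 0.0435 s

A: β = 0.735; γ = 1/√(1 − 0.735²) = 1/√0.4598 = 1.475; τ_A = 0.357/1.475 = 0.2421 s.
B: γ = 1.25; τ_B = 0.357/1.250 = 0.2856 s.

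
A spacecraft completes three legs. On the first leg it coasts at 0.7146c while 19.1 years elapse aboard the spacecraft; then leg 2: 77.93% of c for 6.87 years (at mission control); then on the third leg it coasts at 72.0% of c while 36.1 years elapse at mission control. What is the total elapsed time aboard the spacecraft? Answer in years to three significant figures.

Leg 1: 19.1 years is already measured aboard the spacecraft.
Leg 2: β = 0.7793; γ = 1/√(1 − 0.7793²) = 1/√0.3927 = 1.596; τ_2 = 6.87/1.596 = 4.305 years.
Leg 3: β = 0.720; γ = 1/√(1 − 0.720²) = 1/√0.4816 = 1.441; τ_3 = 36.1/1.441 = 25.05 years.
Total: 19.10 + 4.305 + 25.05 years.

τ = 48.5 years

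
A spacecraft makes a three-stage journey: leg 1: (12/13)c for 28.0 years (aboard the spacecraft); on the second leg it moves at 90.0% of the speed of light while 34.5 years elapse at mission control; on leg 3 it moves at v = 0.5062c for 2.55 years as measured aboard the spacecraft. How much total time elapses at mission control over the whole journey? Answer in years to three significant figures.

Leg 1: γ = 1/√(1 − (12/13)²) = 13/5 = 2.600; Δt_1 = 2.600 × 28.0 = 72.80 years.
Leg 2: 34.5 years is already measured at mission control.
Leg 3: γ = 1/√(1 − 0.5062²) = 1/√0.7438 = 1.160; Δt_3 = 1.160 × 2.55 = 2.957 years.
Total: 72.80 + 34.50 + 2.957 years.

Δt = 110 years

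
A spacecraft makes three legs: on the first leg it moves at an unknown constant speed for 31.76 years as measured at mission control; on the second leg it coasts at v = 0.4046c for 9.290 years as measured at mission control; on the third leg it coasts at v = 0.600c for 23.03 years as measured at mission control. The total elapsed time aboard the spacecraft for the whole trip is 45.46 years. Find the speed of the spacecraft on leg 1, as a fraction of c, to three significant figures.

Leg 1: speed unknown; τ_1 = 31.76/γ_1.
Leg 2: γ = 1/√(1 − 0.4046²) = 1/√0.8363 = 1.094; τ_2 = 9.290/1.094 = 8.496 years.
Leg 3: γ = 1/√(1 − 0.600²) = 1/√0.6400 = 1.250; τ_3 = 23.03/1.250 = 18.42 years.
Total proper time: τ_1 + 8.496 + 18.42 = 45.46, so τ_1 = 45.46 − 26.92 = 18.54 years.
γ_1 = 31.76/18.54 = 1.713; β = √(1 − 1/γ²) = √0.6592.

β = 0.812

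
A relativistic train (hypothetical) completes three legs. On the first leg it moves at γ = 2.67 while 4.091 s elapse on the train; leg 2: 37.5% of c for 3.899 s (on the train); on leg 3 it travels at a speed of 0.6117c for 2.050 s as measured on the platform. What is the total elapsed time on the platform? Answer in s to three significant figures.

Δt = 17.2 s

Leg 1: γ = 2.67; Δt_1 = 2.670 × 4.091 = 10.92 s.
Leg 2: β = 0.375; γ = 1/√(1 − 0.375²) = 1/√0.8594 = 1.079; Δt_2 = 1.079 × 3.899 = 4.206 s.
Leg 3: 2.050 s is already measured on the platform.
Total: 10.92 + 4.206 + 2.050 s.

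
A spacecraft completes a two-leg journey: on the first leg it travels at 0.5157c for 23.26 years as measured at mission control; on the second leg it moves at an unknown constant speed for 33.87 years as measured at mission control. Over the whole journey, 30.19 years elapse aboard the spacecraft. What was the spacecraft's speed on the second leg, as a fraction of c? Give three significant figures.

β = 0.953

Leg 1: γ = 1/√(1 − 0.5157²) = 1/√0.7341 = 1.167; τ_1 = 23.26/1.167 = 19.93 years.
Leg 2: speed unknown; τ_2 = 33.87/γ_2.
Total proper time: 19.93 + τ_2 = 30.19, so τ_2 = 30.19 − 19.93 = 10.26 years.
γ_2 = 33.87/10.26 = 3.301; β = √(1 − 1/γ²) = √0.9082.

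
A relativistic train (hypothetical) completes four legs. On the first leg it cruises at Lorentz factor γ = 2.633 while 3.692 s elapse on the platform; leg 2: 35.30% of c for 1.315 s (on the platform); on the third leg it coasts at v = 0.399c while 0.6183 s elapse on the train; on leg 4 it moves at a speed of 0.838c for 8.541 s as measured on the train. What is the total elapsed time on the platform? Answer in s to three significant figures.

Δt = 21.3 s

Leg 1: 3.692 s is already measured on the platform.
Leg 2: 1.315 s is already measured on the platform.
Leg 3: γ = 1/√(1 − 0.399²) = 1/√0.8408 = 1.091; Δt_3 = 1.091 × 0.6183 = 0.6743 s.
Leg 4: γ = 1/√(1 − 0.838²) = 1/√0.2978 = 1.833; Δt_4 = 1.833 × 8.541 = 15.65 s.
Total: 3.692 + 1.315 + 0.6743 + 15.65 s.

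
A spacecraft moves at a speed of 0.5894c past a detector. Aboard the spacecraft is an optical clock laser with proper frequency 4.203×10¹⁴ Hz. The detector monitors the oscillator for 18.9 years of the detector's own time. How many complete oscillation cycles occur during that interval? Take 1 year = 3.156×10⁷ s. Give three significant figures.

N = 2.03×10²³

γ = 1/√(1 − 0.5894²) = 1/√0.6526 = 1.238
During 18.9 years of lab time, the oscillator's proper time advances by τ = Δt/γ = 18.9/1.238 = 15.27 years = 4.819×10⁸ s.
N = f × τ = 4.203×10¹⁴ × 4.819×10⁸ = 2.025×10²³.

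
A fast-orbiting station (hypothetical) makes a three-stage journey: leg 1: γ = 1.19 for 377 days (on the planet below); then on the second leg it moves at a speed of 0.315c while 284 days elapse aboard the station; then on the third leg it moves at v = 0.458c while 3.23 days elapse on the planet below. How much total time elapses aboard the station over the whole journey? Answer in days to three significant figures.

τ = 604 days

Leg 1: γ = 1.19; τ_1 = 377/1.190 = 316.8 days.
Leg 2: 284 days is already measured aboard the station.
Leg 3: γ = 1/√(1 − 0.458²) = 1/√0.7902 = 1.125; τ_3 = 3.23/1.125 = 2.871 days.
Total: 316.8 + 284.0 + 2.871 days.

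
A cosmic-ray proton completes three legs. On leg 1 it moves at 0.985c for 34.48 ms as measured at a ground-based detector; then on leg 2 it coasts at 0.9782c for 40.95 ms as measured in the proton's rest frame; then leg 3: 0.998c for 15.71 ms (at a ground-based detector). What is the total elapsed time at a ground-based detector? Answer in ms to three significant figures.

Δt = 247 ms

Leg 1: 34.48 ms is already measured at a ground-based detector.
Leg 2: γ = 1/√(1 − 0.9782²) = 1/√0.04312 = 4.815; Δt_2 = 4.815 × 40.95 = 197.2 ms.
Leg 3: 15.71 ms is already measured at a ground-based detector.
Total: 34.48 + 197.2 + 15.71 ms.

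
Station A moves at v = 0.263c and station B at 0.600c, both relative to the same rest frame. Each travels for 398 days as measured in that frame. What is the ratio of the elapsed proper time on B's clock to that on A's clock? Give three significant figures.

A: γ = 1/√(1 − 0.263²) = 1/√0.9308 = 1.036. B: γ = 1/√(1 − 0.600²) = 5/4 = 1.250.
τ_A/τ_B = γ_B/γ_A = 1.250/1.036 = 1.206, so τ_B/τ_A = 0.8292.

τ_B/τ_A = 0.829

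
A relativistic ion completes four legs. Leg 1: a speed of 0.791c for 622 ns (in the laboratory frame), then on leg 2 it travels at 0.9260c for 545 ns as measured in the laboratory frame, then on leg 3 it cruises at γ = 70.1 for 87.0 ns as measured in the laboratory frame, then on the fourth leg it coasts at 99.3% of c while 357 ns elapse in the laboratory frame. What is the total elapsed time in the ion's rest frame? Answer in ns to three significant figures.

Leg 1: γ = 1/√(1 − 0.791²) = 1/√0.3743 = 1.634; τ_1 = 622/1.634 = 380.5 ns.
Leg 2: γ = 1/√(1 − 0.9260²) = 1/√0.1425 = 2.649; τ_2 = 545/2.649 = 205.8 ns.
Leg 3: γ = 70.1; τ_3 = 87.0/70.10 = 1.241 ns.
Leg 4: β = 0.993; γ = 1/√(1 − 0.993²) = 1/√0.01395 = 8.466; τ_4 = 357/8.466 = 42.17 ns.
Total: 380.5 + 205.8 + 1.241 + 42.17 ns.

τ = 630 ns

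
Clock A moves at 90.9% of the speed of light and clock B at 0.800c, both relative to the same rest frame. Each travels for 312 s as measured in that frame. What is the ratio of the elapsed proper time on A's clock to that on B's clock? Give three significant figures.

τ_A/τ_B = 0.695

A: β = 0.909; γ = 1/√(1 − 0.909²) = 1/√0.1737 = 2.399. B: γ = 1/√(1 − 0.800²) = 5/3 ≈ 1.667.
τ_A/τ_B = γ_B/γ_A = 1.667/2.399 = 0.6947, so τ_A/τ_B = 0.6947.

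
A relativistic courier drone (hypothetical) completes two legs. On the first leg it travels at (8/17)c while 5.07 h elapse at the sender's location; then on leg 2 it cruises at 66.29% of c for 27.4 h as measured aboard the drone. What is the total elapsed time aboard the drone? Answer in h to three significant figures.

Leg 1: γ = 1/√(1 − (8/17)²) = 17/15 ≈ 1.133; τ_1 = 5.07/1.133 = 4.474 h.
Leg 2: 27.4 h is already measured aboard the drone.
Total: 4.474 + 27.40 h.

τ = 31.9 h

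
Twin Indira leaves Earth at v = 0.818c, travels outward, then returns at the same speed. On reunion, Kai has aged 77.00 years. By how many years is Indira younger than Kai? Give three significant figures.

Δt − τ = 32.7 years

γ = 1/√(1 − 0.818²) = 1/√0.3309 = 1.738
Indira's elapsed proper time: τ = 77.00/1.738 = 44.29 years.
Age gap = Δt − τ = 77.00 − 44.29 years.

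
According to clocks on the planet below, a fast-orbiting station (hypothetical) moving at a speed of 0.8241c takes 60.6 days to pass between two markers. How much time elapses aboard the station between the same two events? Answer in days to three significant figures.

γ = 1/√(1 − 0.8241²) = 1/√0.3209 = 1.765
The interval measured on the planet below is the dilated one; the clock aboard the station measures the proper time τ = Δt/γ = 60.6/1.765 days.

τ = 34.3 days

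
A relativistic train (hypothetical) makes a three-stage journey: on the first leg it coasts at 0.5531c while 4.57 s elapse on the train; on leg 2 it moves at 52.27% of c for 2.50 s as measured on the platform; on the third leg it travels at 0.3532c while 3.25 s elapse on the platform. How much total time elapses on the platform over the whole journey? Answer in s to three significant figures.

Δt = 11.2 s

Leg 1: γ = 1/√(1 − 0.5531²) = 1/√0.6941 = 1.200; Δt_1 = 1.200 × 4.57 = 5.485 s.
Leg 2: 2.50 s is already measured on the platform.
Leg 3: 3.25 s is already measured on the platform.
Total: 5.485 + 2.500 + 3.250 s.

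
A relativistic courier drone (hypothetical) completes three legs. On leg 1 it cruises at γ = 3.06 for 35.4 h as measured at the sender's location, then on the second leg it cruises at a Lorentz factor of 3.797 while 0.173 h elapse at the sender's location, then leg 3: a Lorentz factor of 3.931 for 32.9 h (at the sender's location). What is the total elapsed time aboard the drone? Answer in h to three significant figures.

τ = 20.0 h

Leg 1: γ = 3.06; τ_1 = 35.4/3.060 = 11.57 h.
Leg 2: γ = 3.797; τ_2 = 0.173/3.797 = 0.04556 h.
Leg 3: γ = 3.931; τ_3 = 32.9/3.931 = 8.369 h.
Total: 11.57 + 0.04556 + 8.369 h.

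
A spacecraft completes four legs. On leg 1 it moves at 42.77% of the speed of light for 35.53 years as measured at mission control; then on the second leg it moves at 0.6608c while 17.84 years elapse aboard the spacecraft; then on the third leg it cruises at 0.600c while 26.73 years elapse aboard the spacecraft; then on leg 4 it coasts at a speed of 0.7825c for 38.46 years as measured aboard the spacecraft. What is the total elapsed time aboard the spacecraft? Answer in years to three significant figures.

Leg 1: β = 0.4277; γ = 1/√(1 − 0.4277²) = 1/√0.8171 = 1.106; τ_1 = 35.53/1.106 = 32.12 years.
Leg 2: 17.84 years is already measured aboard the spacecraft.
Leg 3: 26.73 years is already measured aboard the spacecraft.
Leg 4: 38.46 years is already measured aboard the spacecraft.
Total: 32.12 + 17.84 + 26.73 + 38.46 years.

τ = 115 years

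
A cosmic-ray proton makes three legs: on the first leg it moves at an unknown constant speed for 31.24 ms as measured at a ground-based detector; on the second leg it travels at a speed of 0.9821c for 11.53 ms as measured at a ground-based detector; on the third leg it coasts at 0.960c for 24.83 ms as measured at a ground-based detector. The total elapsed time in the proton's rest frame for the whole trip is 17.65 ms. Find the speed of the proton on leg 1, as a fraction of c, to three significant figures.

β = 0.962

Leg 1: speed unknown; τ_1 = 31.24/γ_1.
Leg 2: γ = 1/√(1 − 0.9821²) = 1/√0.03548 = 5.309; τ_2 = 11.53/5.309 = 2.172 ms.
Leg 3: γ = 1/√(1 − 0.960²) = 25/7 ≈ 3.571; τ_3 = 24.83/3.571 = 6.952 ms.
Total proper time: τ_1 + 2.172 + 6.952 = 17.65, so τ_1 = 17.65 − 9.124 = 8.526 ms.
γ_1 = 31.24/8.526 = 3.664; β = √(1 − 1/γ²) = √0.9255.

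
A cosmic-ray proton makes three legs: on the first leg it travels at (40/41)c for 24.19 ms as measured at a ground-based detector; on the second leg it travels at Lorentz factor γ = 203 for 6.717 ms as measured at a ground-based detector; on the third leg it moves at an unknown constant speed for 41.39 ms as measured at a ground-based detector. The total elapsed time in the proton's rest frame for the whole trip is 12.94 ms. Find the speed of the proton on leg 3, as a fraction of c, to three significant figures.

Leg 1: γ = 1/√(1 − (40/41)²) = 41/9 ≈ 4.556; τ_1 = 24.19/4.556 = 5.310 ms.
Leg 2: γ = 203; τ_2 = 6.717/203.0 = 0.03309 ms.
Leg 3: speed unknown; τ_3 = 41.39/γ_3.
Total proper time: 5.310 + 0.03309 + τ_3 = 12.94, so τ_3 = 12.94 − 5.343 = 7.597 ms.
γ_3 = 41.39/7.597 = 5.448; β = √(1 − 1/γ²) = √0.9663.

β = 0.983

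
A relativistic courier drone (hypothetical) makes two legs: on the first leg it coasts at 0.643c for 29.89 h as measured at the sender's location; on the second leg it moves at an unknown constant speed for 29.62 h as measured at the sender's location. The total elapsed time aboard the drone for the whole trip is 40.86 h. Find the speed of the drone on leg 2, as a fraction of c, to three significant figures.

Leg 1: γ = 1/√(1 − 0.643²) = 1/√0.5866 = 1.306; τ_1 = 29.89/1.306 = 22.89 h.
Leg 2: speed unknown; τ_2 = 29.62/γ_2.
Total proper time: 22.89 + τ_2 = 40.86, so τ_2 = 40.86 − 22.89 = 17.97 h.
γ_2 = 29.62/17.97 = 1.648; β = √(1 − 1/γ²) = √0.6320.

β = 0.795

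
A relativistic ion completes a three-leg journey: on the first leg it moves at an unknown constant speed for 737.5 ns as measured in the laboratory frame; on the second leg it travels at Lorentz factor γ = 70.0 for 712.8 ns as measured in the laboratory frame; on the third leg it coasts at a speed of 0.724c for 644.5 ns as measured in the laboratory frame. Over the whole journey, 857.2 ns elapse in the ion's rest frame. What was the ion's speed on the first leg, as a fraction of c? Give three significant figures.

Leg 1: speed unknown; τ_1 = 737.5/γ_1.
Leg 2: γ = 70.0; τ_2 = 712.8/70.00 = 10.18 ns.
Leg 3: γ = 1/√(1 − 0.724²) = 1/√0.4758 = 1.450; τ_3 = 644.5/1.450 = 444.6 ns.
Total proper time: τ_1 + 10.18 + 444.6 = 857.2, so τ_1 = 857.2 − 454.8 = 402.4 ns.
γ_1 = 737.5/402.4 = 1.833; β = √(1 − 1/γ²) = √0.7022.

β = 0.838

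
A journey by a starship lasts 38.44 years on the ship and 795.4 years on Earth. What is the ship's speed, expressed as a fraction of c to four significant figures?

β = 0.9988

The proper time is measured on the ship (both events occur at the ship's location); Δt is measured on Earth. γ = Δt/τ = 795.4/38.44 = 20.69.
β = √(1 − 1/γ²) = √(1 − 0.002336) = √0.9977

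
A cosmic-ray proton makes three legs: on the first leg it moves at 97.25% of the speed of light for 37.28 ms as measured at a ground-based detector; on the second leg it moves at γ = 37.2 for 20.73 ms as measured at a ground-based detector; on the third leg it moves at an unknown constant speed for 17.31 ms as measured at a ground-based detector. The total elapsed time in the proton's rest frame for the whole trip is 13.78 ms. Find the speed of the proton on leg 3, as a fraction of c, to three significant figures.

Leg 1: β = 0.9725; γ = 1/√(1 − 0.9725²) = 1/√0.05424 = 4.294; τ_1 = 37.28/4.294 = 8.683 ms.
Leg 2: γ = 37.2; τ_2 = 20.73/37.20 = 0.5573 ms.
Leg 3: speed unknown; τ_3 = 17.31/γ_3.
Total proper time: 8.683 + 0.5573 + τ_3 = 13.78, so τ_3 = 13.78 − 9.240 = 4.540 ms.
γ_3 = 17.31/4.540 = 3.813; β = √(1 − 1/γ²) = √0.9312.

β = 0.965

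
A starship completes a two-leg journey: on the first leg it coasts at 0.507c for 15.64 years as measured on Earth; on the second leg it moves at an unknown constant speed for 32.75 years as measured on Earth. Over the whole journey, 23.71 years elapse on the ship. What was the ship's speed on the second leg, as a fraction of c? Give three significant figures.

Leg 1: γ = 1/√(1 − 0.507²) = 1/√0.7430 = 1.160; τ_1 = 15.64/1.160 = 13.48 years.
Leg 2: speed unknown; τ_2 = 32.75/γ_2.
Total proper time: 13.48 + τ_2 = 23.71, so τ_2 = 23.71 − 13.48 = 10.23 years.
γ_2 = 32.75/10.23 = 3.202; β = √(1 − 1/γ²) = √0.9024.

β = 0.950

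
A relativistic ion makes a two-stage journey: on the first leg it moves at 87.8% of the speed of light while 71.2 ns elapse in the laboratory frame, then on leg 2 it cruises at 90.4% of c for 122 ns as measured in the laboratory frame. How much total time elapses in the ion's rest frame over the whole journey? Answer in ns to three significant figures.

τ = 86.2 ns

Leg 1: β = 0.878; γ = 1/√(1 − 0.878²) = 1/√0.2291 = 2.089; τ_1 = 71.2/2.089 = 34.08 ns.
Leg 2: β = 0.904; γ = 1/√(1 − 0.904²) = 1/√0.1828 = 2.339; τ_2 = 122/2.339 = 52.16 ns.
Total: 34.08 + 52.16 ns.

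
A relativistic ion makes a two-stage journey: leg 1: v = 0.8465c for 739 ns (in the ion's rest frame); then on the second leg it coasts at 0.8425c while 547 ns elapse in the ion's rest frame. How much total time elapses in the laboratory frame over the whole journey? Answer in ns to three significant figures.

Leg 1: γ = 1/√(1 − 0.8465²) = 1/√0.2834 = 1.878; Δt_1 = 1.878 × 739 = 1388 ns.
Leg 2: γ = 1/√(1 − 0.8425²) = 1/√0.2902 = 1.856; Δt_2 = 1.856 × 547 = 1015 ns.
Total: 1388 + 1015 ns.

Δt = 2400 ns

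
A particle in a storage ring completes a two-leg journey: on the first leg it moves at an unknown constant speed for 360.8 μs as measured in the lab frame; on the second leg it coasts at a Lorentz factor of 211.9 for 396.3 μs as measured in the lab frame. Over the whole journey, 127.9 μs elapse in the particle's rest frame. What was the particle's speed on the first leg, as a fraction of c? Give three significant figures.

Leg 1: speed unknown; τ_1 = 360.8/γ_1.
Leg 2: γ = 211.9; τ_2 = 396.3/211.9 = 1.870 μs.
Total proper time: τ_1 + 1.870 = 127.9, so τ_1 = 127.9 − 1.870 = 126.0 μs.
γ_1 = 360.8/126.0 = 2.863; β = √(1 − 1/γ²) = √0.8780.

β = 0.937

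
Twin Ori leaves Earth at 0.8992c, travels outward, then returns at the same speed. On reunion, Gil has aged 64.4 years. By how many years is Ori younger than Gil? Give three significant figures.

γ = 1/√(1 − 0.8992²) = 1/√0.1914 = 2.286
Ori's elapsed proper time: τ = 64.4/2.286 = 28.18 years.
Age gap = Δt − τ = 64.4 − 28.18 years.

Δt − τ = 36.2 years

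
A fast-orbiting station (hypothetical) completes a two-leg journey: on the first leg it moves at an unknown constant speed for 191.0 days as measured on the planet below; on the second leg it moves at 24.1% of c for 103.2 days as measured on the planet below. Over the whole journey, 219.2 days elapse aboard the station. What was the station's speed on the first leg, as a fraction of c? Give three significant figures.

β = 0.782

Leg 1: speed unknown; τ_1 = 191.0/γ_1.
Leg 2: β = 0.241; γ = 1/√(1 − 0.241²) = 1/√0.9419 = 1.030; τ_2 = 103.2/1.030 = 100.2 days.
Total proper time: τ_1 + 100.2 = 219.2, so τ_1 = 219.2 − 100.2 = 119.0 days.
γ_1 = 191.0/119.0 = 1.604; β = √(1 − 1/γ²) = √0.6116.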